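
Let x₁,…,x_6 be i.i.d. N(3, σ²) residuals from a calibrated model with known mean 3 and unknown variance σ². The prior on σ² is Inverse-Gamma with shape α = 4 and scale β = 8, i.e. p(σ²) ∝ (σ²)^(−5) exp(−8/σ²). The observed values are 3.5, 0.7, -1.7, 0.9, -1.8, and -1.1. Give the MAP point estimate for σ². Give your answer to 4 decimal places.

Sum of squared deviations about the known mean: SS = (3.5−3)² + (0.7−3)² + (-1.7−3)² + (0.9−3)² + (-1.8−3)² + (-1.1−3)² = 71.89.
The Normal likelihood contributes (σ²)^(−n/2) exp(−SS/(2σ²)), so the posterior is Inverse-Gamma(α + n/2, β + SS/2) = Inverse-Gamma(7, 43.945).
The mode of Inverse-Gamma(a, b) is b/(a+1) = 43.945/8 ≈ 5.4931.

σ̂²_MAP = 5.4931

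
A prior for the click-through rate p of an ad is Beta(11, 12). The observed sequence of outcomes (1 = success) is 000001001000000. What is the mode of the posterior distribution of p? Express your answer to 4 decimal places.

p̂_MAP = 0.3333

Prior: Beta(11, 12).
Data: 2 successes in 15 trials (from the sequence). The binomial likelihood contributes p^2(1−p)^13, so the posterior is Beta(11+2, 12+13) = Beta(13, 25).
For Beta(a, b) with a, b > 1 the mode is (a−1)/(a+b−2) = 12/36 ≈ 0.3333.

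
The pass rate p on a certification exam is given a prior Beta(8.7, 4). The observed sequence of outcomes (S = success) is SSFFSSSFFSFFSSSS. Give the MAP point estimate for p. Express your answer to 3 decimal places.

p̂_MAP = 0.663

Prior: Beta(8.7, 4).
Data: 10 successes in 16 trials (from the sequence). The binomial likelihood contributes p^10(1−p)^6, so the posterior is Beta(8.7+10, 4+6) = Beta(18.7, 10).
For Beta(a, b) with a, b > 1 the mode is (a−1)/(a+b−2) = 17.7/26.7 ≈ 0.663.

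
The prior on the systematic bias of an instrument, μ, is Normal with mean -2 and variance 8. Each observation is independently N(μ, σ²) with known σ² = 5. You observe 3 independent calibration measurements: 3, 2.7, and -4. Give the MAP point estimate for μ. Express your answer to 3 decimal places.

n = 3; x̄ = (3 + 2.7 + (-4))/3 = 1.7/3 = 17/30 ≈ 0.5667.
For a Normal prior and Normal likelihood with known variance, the posterior is Normal; its mode equals its mean, the precision-weighted average.
Prior precision 1/σ₀² = 1/8 = 0.125; data precision n/σ² = 3/5 = 0.6.
μ̂ = (0.125·(-2) + 0.6·(17/30)) / (0.125 + 0.6) = 0.09/0.725 = 18/145 ≈ 0.124.

μ̂_MAP = 0.124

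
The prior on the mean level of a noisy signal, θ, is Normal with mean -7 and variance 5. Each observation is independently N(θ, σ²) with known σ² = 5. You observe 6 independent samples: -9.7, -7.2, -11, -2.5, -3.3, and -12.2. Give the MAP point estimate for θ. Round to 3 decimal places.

n = 6; x̄ = ((-9.7) + (-7.2) + (-11) + (-2.5) + (-3.3) + (-12.2))/6 = -45.9/6 = -7.65.
For a Normal prior and Normal likelihood with known variance, the posterior is Normal; its mode equals its mean, the precision-weighted average.
Prior precision 1/σ₀² = 1/5 = 0.2; data precision n/σ² = 6/5 = 1.2.
θ̂ = (0.2·(-7) + 1.2·(-7.65)) / (0.2 + 1.2) = (-10.58)/1.4 = -529/70 ≈ -7.557.

θ̂_MAP = -7.557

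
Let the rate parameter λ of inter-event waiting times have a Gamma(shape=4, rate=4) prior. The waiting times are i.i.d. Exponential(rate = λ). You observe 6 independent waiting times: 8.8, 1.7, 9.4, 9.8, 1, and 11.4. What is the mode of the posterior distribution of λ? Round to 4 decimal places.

λ̂_MAP = 0.1952

The Exponential(rate=λ) likelihood is ∝ λ^n e^(−λΣtᵢ). Here n = 6 and Σtᵢ = 8.8 + 1.7 + 9.4 + 9.8 + 1 + 11.4 = 42.1.
Posterior ∝ λ^3e^(−4λ) · λ^6e^(−42.1λ) = λ^9e^(−46.1λ), i.e. Gamma(10, 46.1).
Mode = (a−1)/b = 9/46.1 ≈ 0.1952.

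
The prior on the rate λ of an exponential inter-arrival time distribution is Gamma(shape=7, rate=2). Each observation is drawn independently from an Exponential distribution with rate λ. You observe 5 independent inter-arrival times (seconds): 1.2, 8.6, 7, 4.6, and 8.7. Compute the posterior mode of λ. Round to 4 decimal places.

λ̂_MAP = 0.3427

The Exponential(rate=λ) likelihood is ∝ λ^n e^(−λΣtᵢ). Here n = 5 and Σtᵢ = 1.2 + 8.6 + 7 + 4.6 + 8.7 = 30.1.
Posterior ∝ λ^6e^(−2λ) · λ^5e^(−30.1λ) = λ^11e^(−32.1λ), i.e. Gamma(12, 32.1).
Mode = (a−1)/b = 11/32.1 ≈ 0.3427.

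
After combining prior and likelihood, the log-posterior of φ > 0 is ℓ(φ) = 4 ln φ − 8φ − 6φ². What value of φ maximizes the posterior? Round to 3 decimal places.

φ̂_MAP = 0.333

ℓ'(φ) = 4/φ − 8 − 12φ. Setting this to zero and multiplying by φ: 12φ² + 8φ − 4 = 0.
φ = (−8 + √(8² + 4·12·4)) / (2·12) = (−8 + √256) / 24 = (−8 + 16)/24 = 1/3.
ℓ''(φ) = −4/φ² − 12 < 0, confirming a maximum.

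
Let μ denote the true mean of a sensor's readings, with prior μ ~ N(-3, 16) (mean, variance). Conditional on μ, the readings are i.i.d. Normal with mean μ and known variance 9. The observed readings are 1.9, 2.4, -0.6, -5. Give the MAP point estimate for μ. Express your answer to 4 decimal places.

μ̂_MAP = -0.6548

n = 4; x̄ = (1.9 + 2.4 + (-0.6) + (-5))/4 = -1.3/4 = -0.325.
For a Normal prior and Normal likelihood with known variance, the posterior is Normal; its mode equals its mean, the precision-weighted average.
Prior precision 1/σ₀² = 1/16 = 0.0625; data precision n/σ² = 4/9.
μ̂ = (0.0625·(-3) + (4/9)·(-0.325)) / (0.0625 + 4/9) = (-239/720)/(73/144) = -239/365 ≈ -0.6548.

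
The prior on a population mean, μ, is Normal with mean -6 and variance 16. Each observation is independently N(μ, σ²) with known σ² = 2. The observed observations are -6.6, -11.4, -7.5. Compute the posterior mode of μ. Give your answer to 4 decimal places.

μ̂_MAP = -8.4000

n = 3; x̄ = ((-6.6) + (-11.4) + (-7.5))/3 = -25.5/3 = -8.5.
For a Normal prior and Normal likelihood with known variance, the posterior is Normal; its mode equals its mean, the precision-weighted average.
Prior precision 1/σ₀² = 1/16 = 0.0625; data precision n/σ² = 3/2 = 1.5.
μ̂ = (0.0625·(-6) + 1.5·(-8.5)) / (0.0625 + 1.5) = (-13.125)/1.5625 = -8.4000.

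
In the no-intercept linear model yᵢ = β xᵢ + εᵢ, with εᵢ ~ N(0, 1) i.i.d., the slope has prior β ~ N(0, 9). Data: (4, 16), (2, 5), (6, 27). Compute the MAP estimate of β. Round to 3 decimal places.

log p(β | y) = −Σ(yᵢ − βxᵢ)²/(2·1) − β²/(2·9) + const.
Setting the derivative to zero: Σxᵢ(yᵢ − βxᵢ)/1 − β/9 = 0, so β = Σxᵢyᵢ / (Σxᵢ² + σ²/τ²).
Σxᵢyᵢ = 4·16 + 2·5 + 6·27 = 236; Σxᵢ² = 56; σ²/τ² = 1/9.
β̂_MAP = 236 / (56 + 1/9) = 236/(505/9) = 2124/505 ≈ 4.206.

β̂_MAP = 4.206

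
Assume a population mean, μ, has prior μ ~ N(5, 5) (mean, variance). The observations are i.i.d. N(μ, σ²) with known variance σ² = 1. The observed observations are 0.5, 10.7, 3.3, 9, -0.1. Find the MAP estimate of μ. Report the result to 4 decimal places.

n = 5; x̄ = (0.5 + 10.7 + 3.3 + 9 + (-0.1))/5 = 23.4/5 = 4.68.
For a Normal prior and Normal likelihood with known variance, the posterior is Normal; its mode equals its mean, the precision-weighted average.
Prior precision 1/σ₀² = 1/5 = 0.2; data precision n/σ² = 5/1 = 5.
μ̂ = (0.2·5 + 5·4.68) / (0.2 + 5) = 24.4/5.2 = 61/13 ≈ 4.6923.

μ̂_MAP = 4.6923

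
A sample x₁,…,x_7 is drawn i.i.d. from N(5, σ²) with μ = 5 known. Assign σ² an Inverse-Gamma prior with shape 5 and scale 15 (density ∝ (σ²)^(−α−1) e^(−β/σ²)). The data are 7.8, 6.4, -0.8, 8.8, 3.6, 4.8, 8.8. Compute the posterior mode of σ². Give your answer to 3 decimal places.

Sum of squared deviations about the known mean: SS = (7.8−5)² + (6.4−5)² + (-0.8−5)² + (8.8−5)² + (3.6−5)² + (4.8−5)² + (8.8−5)² = 74.32.
The Normal likelihood contributes (σ²)^(−n/2) exp(−SS/(2σ²)), so the posterior is Inverse-Gamma(α + n/2, β + SS/2) = Inverse-Gamma(8.5, 52.16).
The mode of Inverse-Gamma(a, b) is b/(a+1) = 52.16/9.5 ≈ 5.491.

σ̂²_MAP = 5.491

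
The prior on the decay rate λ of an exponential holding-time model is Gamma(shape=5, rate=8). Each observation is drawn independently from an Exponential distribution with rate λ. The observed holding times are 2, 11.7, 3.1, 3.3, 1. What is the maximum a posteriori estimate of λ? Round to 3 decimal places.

λ̂_MAP = 0.309

The Exponential(rate=λ) likelihood is ∝ λ^n e^(−λΣtᵢ). Here n = 5 and Σtᵢ = 2 + 11.7 + 3.1 + 3.3 + 1 = 21.1.
Posterior ∝ λ^4e^(−8λ) · λ^5e^(−21.1λ) = λ^9e^(−29.1λ), i.e. Gamma(10, 29.1).
Mode = (a−1)/b = 9/29.1 ≈ 0.309.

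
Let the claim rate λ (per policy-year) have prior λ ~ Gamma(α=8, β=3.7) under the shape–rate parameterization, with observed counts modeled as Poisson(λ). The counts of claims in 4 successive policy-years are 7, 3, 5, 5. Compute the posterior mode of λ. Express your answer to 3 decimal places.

λ̂_MAP = 3.506

Σxᵢ = 7+3+5+5 = 20, with n = 4.
Posterior ∝ λ^7e^(−3.7λ) · λ^20e^(−4λ) = λ^27e^(−7.7λ), i.e. Gamma(shape=28, rate=7.7).
The mode of a Gamma(a, b) with a ≥ 1 (shape–rate) is (a−1)/b = 27/7.7 ≈ 3.506.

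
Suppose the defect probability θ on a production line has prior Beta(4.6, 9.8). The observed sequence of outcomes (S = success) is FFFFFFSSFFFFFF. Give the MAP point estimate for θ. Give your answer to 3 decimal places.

θ̂_MAP = 0.212

Prior: Beta(4.6, 9.8).
Data: 2 successes in 14 trials (from the sequence). The binomial likelihood contributes θ^2(1−θ)^12, so the posterior is Beta(4.6+2, 9.8+12) = Beta(6.6, 21.8).
For Beta(a, b) with a, b > 1 the mode is (a−1)/(a+b−2) = 5.6/26.4 ≈ 0.212.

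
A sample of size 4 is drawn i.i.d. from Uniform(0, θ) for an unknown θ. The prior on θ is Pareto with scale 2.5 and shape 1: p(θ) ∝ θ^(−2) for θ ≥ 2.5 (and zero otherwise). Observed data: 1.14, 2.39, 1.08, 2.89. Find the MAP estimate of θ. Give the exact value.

θ̂_MAP = 2.89

The Uniform(0, θ) likelihood is θ^(−n) for θ ≥ max(xᵢ), zero otherwise. Here max(xᵢ) = 2.89.
Posterior ∝ θ^(−2) · θ^(−4) = θ^(−6) on θ ≥ max(2.5, 2.89) = 2.89.
This density is strictly decreasing in θ, so the posterior mode lies at the lower boundary of the support.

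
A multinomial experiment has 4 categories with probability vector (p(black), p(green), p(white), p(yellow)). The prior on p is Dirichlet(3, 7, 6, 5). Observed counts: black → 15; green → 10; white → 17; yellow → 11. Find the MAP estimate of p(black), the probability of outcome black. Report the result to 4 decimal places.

MAP estimate of p(black) = 0.2429

The posterior is Dirichlet(αᵢ + nᵢ) = Dirichlet(18, 17, 23, 16).
For a Dirichlet(a₁,…,a_K) with all aᵢ > 1, the mode has j-th component (aⱼ − 1)/(Σaᵢ − K).
Here Σaᵢ = 74 and K = 4, so p(black) = (18 − 1)/(74 − 4) = 17/70 ≈ 0.2429.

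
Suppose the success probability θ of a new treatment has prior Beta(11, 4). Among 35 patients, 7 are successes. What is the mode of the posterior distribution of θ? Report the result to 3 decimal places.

θ̂_MAP = 0.354

Prior: Beta(11, 4).
Data: 7 successes in 35 trials. The binomial likelihood contributes θ^7(1−θ)^28, so the posterior is Beta(11+7, 4+28) = Beta(18, 32).
For Beta(a, b) with a, b > 1 the mode is (a−1)/(a+b−2) = 17/48 ≈ 0.354.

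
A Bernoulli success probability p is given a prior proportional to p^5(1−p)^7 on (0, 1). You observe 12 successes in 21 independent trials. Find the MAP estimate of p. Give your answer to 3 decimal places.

p̂_MAP = 0.515

The prior density ∝ p^5(1−p)^7 is the kernel of Beta(6, 8).
Data: 12 successes in 21 trials. The binomial likelihood contributes p^12(1−p)^9, so the posterior is Beta(6+12, 8+9) = Beta(18, 17).
For Beta(a, b) with a, b > 1 the mode is (a−1)/(a+b−2) = 17/33 ≈ 0.515.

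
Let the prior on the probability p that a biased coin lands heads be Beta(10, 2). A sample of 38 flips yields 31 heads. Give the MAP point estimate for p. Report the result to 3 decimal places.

Prior: Beta(10, 2).
Data: 31 successes in 38 trials. The binomial likelihood contributes p^31(1−p)^7, so the posterior is Beta(10+31, 2+7) = Beta(41, 9).
For Beta(a, b) with a, b > 1 the mode is (a−1)/(a+b−2) = 40/48 ≈ 0.833.

p̂_MAP = 0.833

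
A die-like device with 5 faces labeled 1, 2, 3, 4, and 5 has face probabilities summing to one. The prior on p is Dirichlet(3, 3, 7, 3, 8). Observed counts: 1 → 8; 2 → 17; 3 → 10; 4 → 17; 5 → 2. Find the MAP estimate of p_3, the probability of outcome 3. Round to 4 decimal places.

MAP estimate: 0.2192

The posterior is Dirichlet(αᵢ + nᵢ) = Dirichlet(11, 20, 17, 20, 10).
For a Dirichlet(a₁,…,a_K) with all aᵢ > 1, the mode has j-th component (aⱼ − 1)/(Σaᵢ − K).
Here Σaᵢ = 78 and K = 5, so p_3 = (17 − 1)/(78 − 5) = 16/73 ≈ 0.2192.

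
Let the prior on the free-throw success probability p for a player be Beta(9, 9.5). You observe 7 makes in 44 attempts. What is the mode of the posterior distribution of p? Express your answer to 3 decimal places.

Prior: Beta(9, 9.5).
Data: 7 successes in 44 trials. The binomial likelihood contributes p^7(1−p)^37, so the posterior is Beta(9+7, 9.5+37) = Beta(16, 46.5).
For Beta(a, b) with a, b > 1 the mode is (a−1)/(a+b−2) = 15/60.5 ≈ 0.248.

p̂_MAP = 0.248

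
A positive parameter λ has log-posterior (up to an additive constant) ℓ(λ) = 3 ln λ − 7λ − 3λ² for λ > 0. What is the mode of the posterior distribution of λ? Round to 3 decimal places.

λ̂_MAP = 0.333

ℓ'(λ) = 3/λ − 7 − 6λ. Setting this to zero and multiplying by λ: 6λ² + 7λ − 3 = 0.
λ = (−7 + √(7² + 4·6·3)) / (2·6) = (−7 + √121) / 12 = (−7 + 11)/12 = 1/3.
ℓ''(λ) = −3/λ² − 6 < 0, confirming a maximum.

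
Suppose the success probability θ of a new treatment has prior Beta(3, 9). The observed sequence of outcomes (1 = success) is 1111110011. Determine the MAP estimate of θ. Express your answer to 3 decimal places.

Prior: Beta(3, 9).
Data: 8 successes in 10 trials (from the sequence). The binomial likelihood contributes θ^8(1−θ)^2, so the posterior is Beta(3+8, 9+2) = Beta(11, 11).
For Beta(a, b) with a, b > 1 the mode is (a−1)/(a+b−2) = 10/20 ≈ 0.500.

θ̂_MAP = 0.500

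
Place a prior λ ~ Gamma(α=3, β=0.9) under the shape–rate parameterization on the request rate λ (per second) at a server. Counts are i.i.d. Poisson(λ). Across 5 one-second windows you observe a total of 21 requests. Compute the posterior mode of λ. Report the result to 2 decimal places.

Σxᵢ = 21, n = 5.
Posterior ∝ λ^2e^(−0.9λ) · λ^21e^(−5λ) = λ^23e^(−5.9λ), i.e. Gamma(shape=24, rate=5.9).
The mode of a Gamma(a, b) with a ≥ 1 (shape–rate) is (a−1)/b = 23/5.9 ≈ 3.90.

λ̂_MAP = 3.90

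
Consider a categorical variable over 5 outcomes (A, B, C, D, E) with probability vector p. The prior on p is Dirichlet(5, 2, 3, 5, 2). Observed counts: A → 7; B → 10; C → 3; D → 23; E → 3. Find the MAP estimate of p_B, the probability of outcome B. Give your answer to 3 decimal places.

MAP estimate of p_B = 0.190

The posterior is Dirichlet(αᵢ + nᵢ) = Dirichlet(12, 12, 6, 28, 5).
For a Dirichlet(a₁,…,a_K) with all aᵢ > 1, the mode has j-th component (aⱼ − 1)/(Σaᵢ − K).
Here Σaᵢ = 63 and K = 5, so p_B = (12 − 1)/(63 − 5) = 11/58 ≈ 0.190.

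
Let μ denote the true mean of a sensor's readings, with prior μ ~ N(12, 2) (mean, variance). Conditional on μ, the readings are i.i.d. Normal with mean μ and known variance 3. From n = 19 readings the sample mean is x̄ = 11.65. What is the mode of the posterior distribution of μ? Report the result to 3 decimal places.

n = 19, x̄ = 11.65.
For a Normal prior and Normal likelihood with known variance, the posterior is Normal; its mode equals its mean, the precision-weighted average.
Prior precision 1/σ₀² = 1/2 = 0.5; data precision n/σ² = 19/3.
μ̂ = (0.5·12 + (19/3)·11.65) / (0.5 + 19/3) = (4787/60)/(41/6) = 4787/410 ≈ 11.676.

μ̂_MAP = 11.676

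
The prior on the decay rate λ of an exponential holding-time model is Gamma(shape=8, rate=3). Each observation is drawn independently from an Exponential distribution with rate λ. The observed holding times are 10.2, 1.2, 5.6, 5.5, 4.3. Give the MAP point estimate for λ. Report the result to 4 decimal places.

λ̂_MAP = 0.4027

The Exponential(rate=λ) likelihood is ∝ λ^n e^(−λΣtᵢ). Here n = 5 and Σtᵢ = 10.2 + 1.2 + 5.6 + 5.5 + 4.3 = 26.8.
Posterior ∝ λ^7e^(−3λ) · λ^5e^(−26.8λ) = λ^12e^(−29.8λ), i.e. Gamma(13, 29.8).
Mode = (a−1)/b = 12/29.8 ≈ 0.4027.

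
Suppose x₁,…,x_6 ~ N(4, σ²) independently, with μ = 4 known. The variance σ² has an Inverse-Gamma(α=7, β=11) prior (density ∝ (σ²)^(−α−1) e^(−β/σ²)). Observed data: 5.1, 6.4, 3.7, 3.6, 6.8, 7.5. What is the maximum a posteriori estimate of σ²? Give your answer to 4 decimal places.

Sum of squared deviations about the known mean: SS = (5.1−4)² + (6.4−4)² + (3.7−4)² + (3.6−4)² + (6.8−4)² + (7.5−4)² = 27.31.
The Normal likelihood contributes (σ²)^(−n/2) exp(−SS/(2σ²)), so the posterior is Inverse-Gamma(α + n/2, β + SS/2) = Inverse-Gamma(10, 24.655).
The mode of Inverse-Gamma(a, b) is b/(a+1) = 24.655/11 ≈ 2.2414.

σ̂²_MAP = 2.2414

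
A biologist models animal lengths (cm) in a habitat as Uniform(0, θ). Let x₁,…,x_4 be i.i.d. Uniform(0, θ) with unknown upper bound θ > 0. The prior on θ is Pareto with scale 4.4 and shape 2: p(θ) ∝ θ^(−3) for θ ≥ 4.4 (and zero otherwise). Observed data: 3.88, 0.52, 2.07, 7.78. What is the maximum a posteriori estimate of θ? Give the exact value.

θ̂_MAP = 7.78

The Uniform(0, θ) likelihood is θ^(−n) for θ ≥ max(xᵢ), zero otherwise. Here max(xᵢ) = 7.78.
Posterior ∝ θ^(−3) · θ^(−4) = θ^(−7) on θ ≥ max(4.4, 7.78) = 7.78.
This density is strictly decreasing in θ, so the posterior mode lies at the lower boundary of the support.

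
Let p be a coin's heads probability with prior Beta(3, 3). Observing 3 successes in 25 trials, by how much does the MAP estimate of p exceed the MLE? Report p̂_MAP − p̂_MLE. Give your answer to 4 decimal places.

Posterior is Beta(6, 25); MAP = (6−1)/(31−2) = 5/29 ≈ 0.17241.
MLE ignores the prior: p̂_MLE = k/n = 3/25 ≈ 0.12000.
Difference = 5/29 − 3/25 = 38/725 ≈ 0.0524.

MAP − MLE = 0.0524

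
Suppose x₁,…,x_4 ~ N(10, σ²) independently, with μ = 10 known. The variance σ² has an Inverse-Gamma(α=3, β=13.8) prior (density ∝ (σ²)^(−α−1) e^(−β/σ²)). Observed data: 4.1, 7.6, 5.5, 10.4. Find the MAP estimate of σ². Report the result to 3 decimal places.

Sum of squared deviations about the known mean: SS = (4.1−10)² + (7.6−10)² + (5.5−10)² + (10.4−10)² = 60.98.
The Normal likelihood contributes (σ²)^(−n/2) exp(−SS/(2σ²)), so the posterior is Inverse-Gamma(α + n/2, β + SS/2) = Inverse-Gamma(5, 44.29).
The mode of Inverse-Gamma(a, b) is b/(a+1) = 44.29/6 ≈ 7.382.

σ̂²_MAP = 7.382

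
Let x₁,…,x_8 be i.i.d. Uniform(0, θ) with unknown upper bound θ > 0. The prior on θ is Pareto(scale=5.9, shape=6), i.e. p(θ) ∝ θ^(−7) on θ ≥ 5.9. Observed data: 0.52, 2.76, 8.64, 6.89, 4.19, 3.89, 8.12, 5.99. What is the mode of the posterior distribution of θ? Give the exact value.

The Uniform(0, θ) likelihood is θ^(−n) for θ ≥ max(xᵢ), zero otherwise. Here max(xᵢ) = 8.64.
Posterior ∝ θ^(−7) · θ^(−8) = θ^(−15) on θ ≥ max(5.9, 8.64) = 8.64.
This density is strictly decreasing in θ, so the posterior mode lies at the lower boundary of the support.

θ̂_MAP = 8.64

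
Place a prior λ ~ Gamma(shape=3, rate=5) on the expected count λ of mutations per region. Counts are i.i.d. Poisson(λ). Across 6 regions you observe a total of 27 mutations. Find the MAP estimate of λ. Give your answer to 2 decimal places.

λ̂_MAP = 2.64

Σxᵢ = 27, n = 6.
Posterior ∝ λ^2e^(−5λ) · λ^27e^(−6λ) = λ^29e^(−11λ), i.e. Gamma(shape=30, rate=11).
The mode of a Gamma(a, b) with a ≥ 1 (shape–rate) is (a−1)/b = 29/11 ≈ 2.64.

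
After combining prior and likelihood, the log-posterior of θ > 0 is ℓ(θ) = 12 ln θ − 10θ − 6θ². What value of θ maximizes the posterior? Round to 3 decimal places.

ℓ'(θ) = 12/θ − 10 − 12θ. Setting this to zero and multiplying by θ: 12θ² + 10θ − 12 = 0.
θ = (−10 + √(10² + 4·12·12)) / (2·12) = (−10 + √676) / 24 = (−10 + 26)/24 = 2/3.
ℓ''(θ) = −12/θ² − 12 < 0, confirming a maximum.

θ̂_MAP = 0.667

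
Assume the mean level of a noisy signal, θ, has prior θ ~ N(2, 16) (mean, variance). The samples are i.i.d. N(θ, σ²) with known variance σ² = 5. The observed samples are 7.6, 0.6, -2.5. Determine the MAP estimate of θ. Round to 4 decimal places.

n = 3; x̄ = (7.6 + 0.6 + (-2.5))/3 = 5.7/3 = 1.9.
For a Normal prior and Normal likelihood with known variance, the posterior is Normal; its mode equals its mean, the precision-weighted average.
Prior precision 1/σ₀² = 1/16 = 0.0625; data precision n/σ² = 3/5 = 0.6.
θ̂ = (0.0625·2 + 0.6·1.9) / (0.0625 + 0.6) = 1.265/0.6625 = 506/265 ≈ 1.9094.

θ̂_MAP = 1.9094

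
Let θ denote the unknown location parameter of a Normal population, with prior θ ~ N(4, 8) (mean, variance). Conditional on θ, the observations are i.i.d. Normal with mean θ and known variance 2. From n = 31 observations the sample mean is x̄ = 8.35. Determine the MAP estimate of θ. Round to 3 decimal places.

θ̂_MAP = 8.315

n = 31, x̄ = 8.35.
For a Normal prior and Normal likelihood with known variance, the posterior is Normal; its mode equals its mean, the precision-weighted average.
Prior precision 1/σ₀² = 1/8 = 0.125; data precision n/σ² = 31/2 = 15.5.
θ̂ = (0.125·4 + 15.5·8.35) / (0.125 + 15.5) = 129.925/15.625 = 8.3152 ≈ 8.315.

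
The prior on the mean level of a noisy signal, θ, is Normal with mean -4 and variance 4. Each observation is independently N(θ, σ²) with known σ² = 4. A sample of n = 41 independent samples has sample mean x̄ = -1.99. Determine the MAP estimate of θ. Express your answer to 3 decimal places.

n = 41, x̄ = -1.99.
For a Normal prior and Normal likelihood with known variance, the posterior is Normal; its mode equals its mean, the precision-weighted average.
Prior precision 1/σ₀² = 1/4 = 0.25; data precision n/σ² = 41/4 = 10.25.
θ̂ = (0.25·(-4) + 10.25·(-1.99)) / (0.25 + 10.25) = (-21.3975)/10.5 = -2853/1400 ≈ -2.038.

θ̂_MAP = -2.038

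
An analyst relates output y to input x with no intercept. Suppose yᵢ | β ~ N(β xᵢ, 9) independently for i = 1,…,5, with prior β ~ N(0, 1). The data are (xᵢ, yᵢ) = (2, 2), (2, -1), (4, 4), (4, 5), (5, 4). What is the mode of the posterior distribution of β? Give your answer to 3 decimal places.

β̂_MAP = 0.784

log p(β | y) = −Σ(yᵢ − βxᵢ)²/(2·9) − β²/(2·1) + const.
Setting the derivative to zero: Σxᵢ(yᵢ − βxᵢ)/9 − β/1 = 0, so β = Σxᵢyᵢ / (Σxᵢ² + σ²/τ²).
Σxᵢyᵢ = 2·2 + 2·(-1) + 4·4 + 4·5 + 5·4 = 58; Σxᵢ² = 65; σ²/τ² = 9.
β̂_MAP = 58 / (65 + 9) = 58/74 ≈ 0.784.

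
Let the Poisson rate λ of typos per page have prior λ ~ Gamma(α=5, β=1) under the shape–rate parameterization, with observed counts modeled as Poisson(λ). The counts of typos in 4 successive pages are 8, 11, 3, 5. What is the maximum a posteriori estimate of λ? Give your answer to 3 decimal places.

Σxᵢ = 8+11+3+5 = 27, with n = 4.
Posterior ∝ λ^4e^(−1λ) · λ^27e^(−4λ) = λ^31e^(−5λ), i.e. Gamma(shape=32, rate=5).
The mode of a Gamma(a, b) with a ≥ 1 (shape–rate) is (a−1)/b = 31/5 ≈ 6.200.

λ̂_MAP = 6.200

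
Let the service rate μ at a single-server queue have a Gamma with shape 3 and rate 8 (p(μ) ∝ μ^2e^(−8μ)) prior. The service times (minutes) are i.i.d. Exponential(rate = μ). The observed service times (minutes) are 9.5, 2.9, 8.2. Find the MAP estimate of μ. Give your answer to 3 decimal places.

The Exponential(rate=μ) likelihood is ∝ μ^n e^(−μΣtᵢ). Here n = 3 and Σtᵢ = 9.5 + 2.9 + 8.2 = 20.6.
Posterior ∝ μ^2e^(−8μ) · μ^3e^(−20.6μ) = μ^5e^(−28.6μ), i.e. Gamma(6, 28.6).
Mode = (a−1)/b = 5/28.6 ≈ 0.175.

μ̂_MAP = 0.175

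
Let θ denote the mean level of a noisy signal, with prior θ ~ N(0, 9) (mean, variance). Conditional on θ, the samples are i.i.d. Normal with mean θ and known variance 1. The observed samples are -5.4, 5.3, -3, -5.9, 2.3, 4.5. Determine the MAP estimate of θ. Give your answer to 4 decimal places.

n = 6; x̄ = ((-5.4) + 5.3 + (-3) + (-5.9) + 2.3 + 4.5)/6 = -2.2/6 = -11/30 ≈ -0.3667.
For a Normal prior and Normal likelihood with known variance, the posterior is Normal; its mode equals its mean, the precision-weighted average.
Prior precision 1/σ₀² = 1/9; data precision n/σ² = 6/1 = 6.
θ̂ = ((1/9)·0 + 6·(-11/30)) / (1/9 + 6) = (-2.2)/(55/9) = -0.3600.

θ̂_MAP = -0.3600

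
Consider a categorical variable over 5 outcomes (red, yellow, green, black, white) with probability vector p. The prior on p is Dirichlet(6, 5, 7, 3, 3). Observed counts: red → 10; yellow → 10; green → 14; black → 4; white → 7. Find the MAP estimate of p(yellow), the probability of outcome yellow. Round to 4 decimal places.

MAP estimate of p(yellow) = 0.2188

The posterior is Dirichlet(αᵢ + nᵢ) = Dirichlet(16, 15, 21, 7, 10).
For a Dirichlet(a₁,…,a_K) with all aᵢ > 1, the mode has j-th component (aⱼ − 1)/(Σaᵢ − K).
Here Σaᵢ = 69 and K = 5, so p(yellow) = (15 − 1)/(69 − 5) = 14/64 ≈ 0.2188.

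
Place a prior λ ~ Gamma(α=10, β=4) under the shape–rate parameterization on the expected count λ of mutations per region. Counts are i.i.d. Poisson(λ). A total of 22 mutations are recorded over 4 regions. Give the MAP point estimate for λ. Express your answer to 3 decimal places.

λ̂_MAP = 3.875

Σxᵢ = 22, n = 4.
Posterior ∝ λ^9e^(−4λ) · λ^22e^(−4λ) = λ^31e^(−8λ), i.e. Gamma(shape=32, rate=8).
The mode of a Gamma(a, b) with a ≥ 1 (shape–rate) is (a−1)/b = 31/8 ≈ 3.875.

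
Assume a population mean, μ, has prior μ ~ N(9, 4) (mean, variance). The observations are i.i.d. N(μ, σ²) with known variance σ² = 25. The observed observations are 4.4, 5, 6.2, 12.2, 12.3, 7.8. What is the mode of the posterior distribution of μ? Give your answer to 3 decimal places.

μ̂_MAP = 8.502

n = 6; x̄ = (4.4 + 5 + 6.2 + 12.2 + 12.3 + 7.8)/6 = 47.9/6 = 479/60 ≈ 7.9833.
For a Normal prior and Normal likelihood with known variance, the posterior is Normal; its mode equals its mean, the precision-weighted average.
Prior precision 1/σ₀² = 1/4 = 0.25; data precision n/σ² = 6/25 = 0.24.
μ̂ = (0.25·9 + 0.24·(479/60)) / (0.25 + 0.24) = 4.166/0.49 = 2083/245 ≈ 8.502.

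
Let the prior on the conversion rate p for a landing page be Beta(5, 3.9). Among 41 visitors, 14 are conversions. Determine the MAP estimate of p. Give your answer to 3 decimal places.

p̂_MAP = 0.376

Prior: Beta(5, 3.9).
Data: 14 successes in 41 trials. The binomial likelihood contributes p^14(1−p)^27, so the posterior is Beta(5+14, 3.9+27) = Beta(19, 30.9).
For Beta(a, b) with a, b > 1 the mode is (a−1)/(a+b−2) = 18/47.9 ≈ 0.376.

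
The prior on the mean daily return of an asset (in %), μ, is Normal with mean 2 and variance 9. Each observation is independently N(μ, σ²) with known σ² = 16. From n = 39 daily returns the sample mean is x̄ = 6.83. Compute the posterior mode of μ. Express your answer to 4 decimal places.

μ̂_MAP = 6.6194

n = 39, x̄ = 6.83.
For a Normal prior and Normal likelihood with known variance, the posterior is Normal; its mode equals its mean, the precision-weighted average.
Prior precision 1/σ₀² = 1/9; data precision n/σ² = 39/16 = 2.4375.
μ̂ = ((1/9)·2 + 2.4375·6.83) / (1/9 + 2.4375) = (242933/14400)/(367/144) = 242933/36700 ≈ 6.6194.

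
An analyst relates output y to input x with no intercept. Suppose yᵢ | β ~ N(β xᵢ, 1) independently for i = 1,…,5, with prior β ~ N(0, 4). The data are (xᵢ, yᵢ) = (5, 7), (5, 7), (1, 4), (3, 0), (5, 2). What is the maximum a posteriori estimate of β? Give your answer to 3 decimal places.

log p(β | y) = −Σ(yᵢ − βxᵢ)²/(2·1) − β²/(2·4) + const.
Setting the derivative to zero: Σxᵢ(yᵢ − βxᵢ)/1 − β/4 = 0, so β = Σxᵢyᵢ / (Σxᵢ² + σ²/τ²).
Σxᵢyᵢ = 5·7 + 5·7 + 1·4 + 3·0 + 5·2 = 84; Σxᵢ² = 85; σ²/τ² = 0.25.
β̂_MAP = 84 / (85 + 0.25) = 84/85.25 ≈ 0.985.

β̂_MAP = 0.985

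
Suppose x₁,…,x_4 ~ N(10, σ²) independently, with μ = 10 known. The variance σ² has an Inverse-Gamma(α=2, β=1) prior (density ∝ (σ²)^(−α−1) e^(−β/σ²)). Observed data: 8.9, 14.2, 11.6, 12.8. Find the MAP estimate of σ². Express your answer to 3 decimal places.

σ̂²_MAP = 3.125

Sum of squared deviations about the known mean: SS = (8.9−10)² + (14.2−10)² + (11.6−10)² + (12.8−10)² = 29.25.
The Normal likelihood contributes (σ²)^(−n/2) exp(−SS/(2σ²)), so the posterior is Inverse-Gamma(α + n/2, β + SS/2) = Inverse-Gamma(4, 15.625).
The mode of Inverse-Gamma(a, b) is b/(a+1) = 15.625/5 ≈ 3.125.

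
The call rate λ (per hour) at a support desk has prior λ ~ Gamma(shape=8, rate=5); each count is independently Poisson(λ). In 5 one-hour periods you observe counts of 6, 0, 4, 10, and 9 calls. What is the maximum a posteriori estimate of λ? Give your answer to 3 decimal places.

Σxᵢ = 6+0+4+10+9 = 29, with n = 5.
Posterior ∝ λ^7e^(−5λ) · λ^29e^(−5λ) = λ^36e^(−10λ), i.e. Gamma(shape=37, rate=10).
The mode of a Gamma(a, b) with a ≥ 1 (shape–rate) is (a−1)/b = 36/10 ≈ 3.600.

λ̂_MAP = 3.600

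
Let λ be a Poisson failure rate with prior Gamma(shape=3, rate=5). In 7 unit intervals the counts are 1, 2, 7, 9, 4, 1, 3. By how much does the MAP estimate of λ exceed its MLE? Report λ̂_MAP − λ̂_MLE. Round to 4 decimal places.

Σxᵢ = 27. Posterior is Gamma(30, 12); MAP = (30−1)/12 = 29/12 ≈ 2.41667.
MLE = x̄ = 27/7 ≈ 3.85714.
Difference = 29/12 − 27/7 = -121/84 ≈ -1.4405.

MAP − MLE = -1.4405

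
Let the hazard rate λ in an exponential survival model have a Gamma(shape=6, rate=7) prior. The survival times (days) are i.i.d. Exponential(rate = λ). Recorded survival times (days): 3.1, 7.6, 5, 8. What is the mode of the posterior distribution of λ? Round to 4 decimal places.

λ̂_MAP = 0.2932

The Exponential(rate=λ) likelihood is ∝ λ^n e^(−λΣtᵢ). Here n = 4 and Σtᵢ = 3.1 + 7.6 + 5 + 8 = 23.7.
Posterior ∝ λ^5e^(−7λ) · λ^4e^(−23.7λ) = λ^9e^(−30.7λ), i.e. Gamma(10, 30.7).
Mode = (a−1)/b = 9/30.7 ≈ 0.2932.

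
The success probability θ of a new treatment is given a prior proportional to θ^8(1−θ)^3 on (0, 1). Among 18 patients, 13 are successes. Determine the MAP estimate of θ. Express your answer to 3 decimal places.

θ̂_MAP = 0.724

The prior density ∝ θ^8(1−θ)^3 is the kernel of Beta(9, 4).
Data: 13 successes in 18 trials. The binomial likelihood contributes θ^13(1−θ)^5, so the posterior is Beta(9+13, 4+5) = Beta(22, 9).
For Beta(a, b) with a, b > 1 the mode is (a−1)/(a+b−2) = 21/29 ≈ 0.724.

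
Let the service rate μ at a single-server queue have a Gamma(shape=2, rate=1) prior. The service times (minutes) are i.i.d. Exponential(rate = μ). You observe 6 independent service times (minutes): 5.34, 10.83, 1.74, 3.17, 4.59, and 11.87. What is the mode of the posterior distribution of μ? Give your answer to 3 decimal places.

μ̂_MAP = 0.182

The Exponential(rate=μ) likelihood is ∝ μ^n e^(−μΣtᵢ). Here n = 6 and Σtᵢ = 5.34 + 10.83 + 1.74 + 3.17 + 4.59 + 11.87 = 37.54.
Posterior ∝ μe^(−1μ) · μ^6e^(−37.54μ) = μ^7e^(−38.54μ), i.e. Gamma(8, 38.54).
Mode = (a−1)/b = 7/38.54 ≈ 0.182.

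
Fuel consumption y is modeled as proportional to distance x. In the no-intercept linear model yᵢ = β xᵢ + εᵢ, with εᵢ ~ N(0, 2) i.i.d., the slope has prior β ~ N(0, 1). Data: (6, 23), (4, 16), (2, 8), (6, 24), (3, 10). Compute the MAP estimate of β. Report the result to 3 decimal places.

log p(β | y) = −Σ(yᵢ − βxᵢ)²/(2·2) − β²/(2·1) + const.
Setting the derivative to zero: Σxᵢ(yᵢ − βxᵢ)/2 − β/1 = 0, so β = Σxᵢyᵢ / (Σxᵢ² + σ²/τ²).
Σxᵢyᵢ = 6·23 + 4·16 + 2·8 + 6·24 + 3·10 = 392; Σxᵢ² = 101; σ²/τ² = 2.
β̂_MAP = 392 / (101 + 2) = 392/103 ≈ 3.806.

β̂_MAP = 3.806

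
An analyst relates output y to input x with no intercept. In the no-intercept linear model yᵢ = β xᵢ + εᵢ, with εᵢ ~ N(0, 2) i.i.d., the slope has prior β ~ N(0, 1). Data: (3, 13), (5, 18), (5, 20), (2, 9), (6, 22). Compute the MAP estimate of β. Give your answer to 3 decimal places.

log p(β | y) = −Σ(yᵢ − βxᵢ)²/(2·2) − β²/(2·1) + const.
Setting the derivative to zero: Σxᵢ(yᵢ − βxᵢ)/2 − β/1 = 0, so β = Σxᵢyᵢ / (Σxᵢ² + σ²/τ²).
Σxᵢyᵢ = 3·13 + 5·18 + 5·20 + 2·9 + 6·22 = 379; Σxᵢ² = 99; σ²/τ² = 2.
β̂_MAP = 379 / (99 + 2) = 379/101 ≈ 3.752.

β̂_MAP = 3.752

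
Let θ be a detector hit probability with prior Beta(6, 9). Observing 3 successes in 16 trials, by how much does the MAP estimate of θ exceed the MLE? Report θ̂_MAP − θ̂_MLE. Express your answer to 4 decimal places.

MAP − MLE = 0.0884

Posterior is Beta(9, 22); MAP = (9−1)/(31−2) = 8/29 ≈ 0.27586.
MLE ignores the prior: θ̂_MLE = k/n = 3/16 ≈ 0.18750.
Difference = 8/29 − 3/16 = 41/464 ≈ 0.0884.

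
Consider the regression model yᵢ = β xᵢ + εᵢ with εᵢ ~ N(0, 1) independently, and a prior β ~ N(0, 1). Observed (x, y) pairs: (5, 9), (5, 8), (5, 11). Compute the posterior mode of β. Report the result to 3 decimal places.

β̂_MAP = 1.842

log p(β | y) = −Σ(yᵢ − βxᵢ)²/(2·1) − β²/(2·1) + const.
Setting the derivative to zero: Σxᵢ(yᵢ − βxᵢ)/1 − β/1 = 0, so β = Σxᵢyᵢ / (Σxᵢ² + σ²/τ²).
Σxᵢyᵢ = 5·9 + 5·8 + 5·11 = 140; Σxᵢ² = 75; σ²/τ² = 1.
β̂_MAP = 140 / (75 + 1) = 140/76 ≈ 1.842.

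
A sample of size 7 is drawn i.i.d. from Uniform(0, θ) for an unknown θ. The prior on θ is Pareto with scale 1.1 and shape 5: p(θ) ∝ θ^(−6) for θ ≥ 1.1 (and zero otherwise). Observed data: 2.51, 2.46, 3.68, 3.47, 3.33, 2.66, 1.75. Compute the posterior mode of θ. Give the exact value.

θ̂_MAP = 3.68

The Uniform(0, θ) likelihood is θ^(−n) for θ ≥ max(xᵢ), zero otherwise. Here max(xᵢ) = 3.68.
Posterior ∝ θ^(−6) · θ^(−7) = θ^(−13) on θ ≥ max(1.1, 3.68) = 3.68.
This density is strictly decreasing in θ, so the posterior mode lies at the lower boundary of the support.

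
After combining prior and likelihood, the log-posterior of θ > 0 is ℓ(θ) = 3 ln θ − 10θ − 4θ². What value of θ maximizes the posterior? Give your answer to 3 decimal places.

ℓ'(θ) = 3/θ − 10 − 8θ. Setting this to zero and multiplying by θ: 8θ² + 10θ − 3 = 0.
θ = (−10 + √(10² + 4·8·3)) / (2·8) = (−10 + √196) / 16 = (−10 + 14)/16 = 1/4.
ℓ''(θ) = −3/θ² − 8 < 0, confirming a maximum.

θ̂_MAP = 0.250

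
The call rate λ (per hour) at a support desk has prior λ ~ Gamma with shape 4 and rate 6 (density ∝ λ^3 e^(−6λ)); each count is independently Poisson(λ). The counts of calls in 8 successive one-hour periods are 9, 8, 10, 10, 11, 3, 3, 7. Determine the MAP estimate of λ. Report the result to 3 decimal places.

Σxᵢ = 9+8+10+10+11+3+3+7 = 61, with n = 8.
Posterior ∝ λ^3e^(−6λ) · λ^61e^(−8λ) = λ^64e^(−14λ), i.e. Gamma(shape=65, rate=14).
The mode of a Gamma(a, b) with a ≥ 1 (shape–rate) is (a−1)/b = 64/14 ≈ 4.571.

λ̂_MAP = 4.571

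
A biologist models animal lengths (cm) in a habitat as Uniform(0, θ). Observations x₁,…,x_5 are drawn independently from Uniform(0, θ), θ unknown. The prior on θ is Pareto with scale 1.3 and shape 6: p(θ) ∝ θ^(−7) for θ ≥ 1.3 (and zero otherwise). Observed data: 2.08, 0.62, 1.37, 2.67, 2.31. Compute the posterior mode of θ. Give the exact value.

The Uniform(0, θ) likelihood is θ^(−n) for θ ≥ max(xᵢ), zero otherwise. Here max(xᵢ) = 2.67.
Posterior ∝ θ^(−7) · θ^(−5) = θ^(−12) on θ ≥ max(1.3, 2.67) = 2.67.
This density is strictly decreasing in θ, so the posterior mode lies at the lower boundary of the support.

θ̂_MAP = 2.67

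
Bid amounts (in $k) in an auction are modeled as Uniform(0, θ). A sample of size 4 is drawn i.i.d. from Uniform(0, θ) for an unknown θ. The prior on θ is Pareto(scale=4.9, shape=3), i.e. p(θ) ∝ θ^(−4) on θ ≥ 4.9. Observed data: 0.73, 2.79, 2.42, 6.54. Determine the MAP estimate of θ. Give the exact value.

θ̂_MAP = 6.54

The Uniform(0, θ) likelihood is θ^(−n) for θ ≥ max(xᵢ), zero otherwise. Here max(xᵢ) = 6.54.
Posterior ∝ θ^(−4) · θ^(−4) = θ^(−8) on θ ≥ max(4.9, 6.54) = 6.54.
This density is strictly decreasing in θ, so the posterior mode lies at the lower boundary of the support.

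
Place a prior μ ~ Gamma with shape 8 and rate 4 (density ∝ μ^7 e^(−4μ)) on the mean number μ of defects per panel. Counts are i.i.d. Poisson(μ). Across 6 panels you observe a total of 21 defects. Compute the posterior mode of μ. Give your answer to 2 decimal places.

μ̂_MAP = 2.80

Σxᵢ = 21, n = 6.
Posterior ∝ μ^7e^(−4μ) · μ^21e^(−6μ) = μ^28e^(−10μ), i.e. Gamma(shape=29, rate=10).
The mode of a Gamma(a, b) with a ≥ 1 (shape–rate) is (a−1)/b = 28/10 ≈ 2.80.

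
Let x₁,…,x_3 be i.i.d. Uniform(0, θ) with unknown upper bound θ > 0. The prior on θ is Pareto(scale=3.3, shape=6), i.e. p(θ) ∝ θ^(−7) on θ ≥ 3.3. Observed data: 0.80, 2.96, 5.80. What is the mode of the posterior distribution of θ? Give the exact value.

The Uniform(0, θ) likelihood is θ^(−n) for θ ≥ max(xᵢ), zero otherwise. Here max(xᵢ) = 5.80.
Posterior ∝ θ^(−7) · θ^(−3) = θ^(−10) on θ ≥ max(3.3, 5.80) = 5.80.
This density is strictly decreasing in θ, so the posterior mode lies at the lower boundary of the support.

θ̂_MAP = 5.80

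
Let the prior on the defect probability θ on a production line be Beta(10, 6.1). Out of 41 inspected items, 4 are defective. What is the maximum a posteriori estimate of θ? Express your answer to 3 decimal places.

Prior: Beta(10, 6.1).
Data: 4 successes in 41 trials. The binomial likelihood contributes θ^4(1−θ)^37, so the posterior is Beta(10+4, 6.1+37) = Beta(14, 43.1).
For Beta(a, b) with a, b > 1 the mode is (a−1)/(a+b−2) = 13/55.1 ≈ 0.236.

θ̂_MAP = 0.236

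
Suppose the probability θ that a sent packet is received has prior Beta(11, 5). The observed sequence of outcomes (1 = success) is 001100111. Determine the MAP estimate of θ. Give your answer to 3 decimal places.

Prior: Beta(11, 5).
Data: 5 successes in 9 trials (from the sequence). The binomial likelihood contributes θ^5(1−θ)^4, so the posterior is Beta(11+5, 5+4) = Beta(16, 9).
For Beta(a, b) with a, b > 1 the mode is (a−1)/(a+b−2) = 15/23 ≈ 0.652.

θ̂_MAP = 0.652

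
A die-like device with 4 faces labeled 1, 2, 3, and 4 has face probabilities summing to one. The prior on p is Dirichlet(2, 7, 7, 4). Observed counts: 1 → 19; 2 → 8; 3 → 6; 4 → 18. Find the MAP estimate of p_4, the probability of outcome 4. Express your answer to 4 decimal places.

MAP estimate: 0.3134

The posterior is Dirichlet(αᵢ + nᵢ) = Dirichlet(21, 15, 13, 22).
For a Dirichlet(a₁,…,a_K) with all aᵢ > 1, the mode has j-th component (aⱼ − 1)/(Σaᵢ − K).
Here Σaᵢ = 71 and K = 4, so p_4 = (22 − 1)/(71 − 4) = 21/67 ≈ 0.3134.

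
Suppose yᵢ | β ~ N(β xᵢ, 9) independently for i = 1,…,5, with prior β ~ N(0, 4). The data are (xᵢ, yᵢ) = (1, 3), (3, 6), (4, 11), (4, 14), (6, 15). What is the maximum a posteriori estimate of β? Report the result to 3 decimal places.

log p(β | y) = −Σ(yᵢ − βxᵢ)²/(2·9) − β²/(2·4) + const.
Setting the derivative to zero: Σxᵢ(yᵢ − βxᵢ)/9 − β/4 = 0, so β = Σxᵢyᵢ / (Σxᵢ² + σ²/τ²).
Σxᵢyᵢ = 1·3 + 3·6 + 4·11 + 4·14 + 6·15 = 211; Σxᵢ² = 78; σ²/τ² = 2.25.
β̂_MAP = 211 / (78 + 2.25) = 211/80.25 ≈ 2.629.

β̂_MAP = 2.629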